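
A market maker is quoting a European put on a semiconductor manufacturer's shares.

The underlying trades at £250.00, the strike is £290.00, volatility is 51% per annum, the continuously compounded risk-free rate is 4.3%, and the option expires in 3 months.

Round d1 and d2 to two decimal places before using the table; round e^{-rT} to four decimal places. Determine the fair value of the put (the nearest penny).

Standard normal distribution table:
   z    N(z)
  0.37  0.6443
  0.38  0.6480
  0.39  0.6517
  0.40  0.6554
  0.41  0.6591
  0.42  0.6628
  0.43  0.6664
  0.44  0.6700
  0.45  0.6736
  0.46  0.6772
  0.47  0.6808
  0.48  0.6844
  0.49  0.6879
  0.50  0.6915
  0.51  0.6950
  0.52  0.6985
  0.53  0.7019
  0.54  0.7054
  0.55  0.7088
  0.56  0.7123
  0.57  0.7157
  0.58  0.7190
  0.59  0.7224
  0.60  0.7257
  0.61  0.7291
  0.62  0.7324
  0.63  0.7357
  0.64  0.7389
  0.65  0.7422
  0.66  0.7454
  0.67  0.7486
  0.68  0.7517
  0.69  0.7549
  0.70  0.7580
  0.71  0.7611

£50.00

T = 0.25;  σ√T = 0.2550
d₁ = [ln(250/290) + (0.043 + ½·0.51²)·0.25] / (σ√T) = (-0.1484 + 0.0433) / 0.2550 = -0.4124 → -0.41
d₂ = -0.4124 − 0.2550 = -0.6674 → -0.67
e^(−rT) = e^(−0.043·0.25) = 0.9893
P = 290·0.9893·N(0.67) − 250·N(0.41) = 290·0.9893·0.7486 − 250·0.6591 = 214.7711 − 164.7750 = 49.9961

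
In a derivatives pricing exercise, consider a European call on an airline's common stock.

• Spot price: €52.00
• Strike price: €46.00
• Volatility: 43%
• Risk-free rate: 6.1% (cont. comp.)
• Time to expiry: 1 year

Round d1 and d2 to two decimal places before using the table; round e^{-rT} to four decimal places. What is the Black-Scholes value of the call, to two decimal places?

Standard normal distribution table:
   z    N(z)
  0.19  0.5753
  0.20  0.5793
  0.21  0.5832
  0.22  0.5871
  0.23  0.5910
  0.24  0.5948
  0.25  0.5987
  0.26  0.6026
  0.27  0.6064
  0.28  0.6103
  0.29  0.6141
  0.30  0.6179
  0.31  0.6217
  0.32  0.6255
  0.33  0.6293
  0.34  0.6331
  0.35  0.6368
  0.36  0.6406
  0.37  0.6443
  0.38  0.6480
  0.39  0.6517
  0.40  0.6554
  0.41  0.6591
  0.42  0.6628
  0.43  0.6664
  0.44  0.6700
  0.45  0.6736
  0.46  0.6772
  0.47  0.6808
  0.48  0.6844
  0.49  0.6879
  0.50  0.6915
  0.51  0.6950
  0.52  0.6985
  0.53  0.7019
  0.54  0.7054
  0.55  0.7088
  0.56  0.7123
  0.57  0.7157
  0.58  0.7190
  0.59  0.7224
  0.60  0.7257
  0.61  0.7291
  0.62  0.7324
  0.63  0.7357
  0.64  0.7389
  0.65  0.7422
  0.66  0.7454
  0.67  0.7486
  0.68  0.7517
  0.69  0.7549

σ√T = 0.43·√1 = 0.4300
d₁ = [ln(52/46) + (0.061 + 0.43²/2)·1] / 0.4300 = [0.1226 + 0.1534] / 0.4300 = 0.6420 ⇒ 0.64
d₂ = d₁ − σ√T = 0.6420 − 0.4300 = 0.2120 ⇒ 0.21
e^(−rT) = e^(−0.061·1) = 0.9408
C = 52·N(0.64) − 46·0.9408·N(0.21) = 52·0.7389 − 46·0.9408·0.5832 = 38.4228 − 25.2390 = 13.1838

€13.18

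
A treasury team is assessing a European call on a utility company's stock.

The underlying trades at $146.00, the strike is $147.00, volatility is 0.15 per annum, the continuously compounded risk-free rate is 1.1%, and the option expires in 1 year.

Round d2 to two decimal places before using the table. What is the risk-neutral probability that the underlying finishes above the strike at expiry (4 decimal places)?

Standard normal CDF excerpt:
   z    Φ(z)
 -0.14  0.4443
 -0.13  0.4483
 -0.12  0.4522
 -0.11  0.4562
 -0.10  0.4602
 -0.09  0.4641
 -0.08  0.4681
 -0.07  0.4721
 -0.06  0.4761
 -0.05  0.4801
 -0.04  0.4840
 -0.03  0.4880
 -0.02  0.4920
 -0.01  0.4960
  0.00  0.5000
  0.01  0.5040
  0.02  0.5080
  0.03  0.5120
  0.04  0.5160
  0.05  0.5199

0.4801

σ√T = 0.15·√1 = 0.1500
d₁ = [ln(146/147) + (0.011 + 0.15²/2)·1] / 0.1500 = [-0.0068 + 0.0222] / 0.1500 = 0.1028 which rounds to 0.10
d₂ = d₁ − σ√T = 0.1028 − 0.1500 = -0.0472 which rounds to -0.05
Pr(exercise) under Q = N(d₂) = 0.4801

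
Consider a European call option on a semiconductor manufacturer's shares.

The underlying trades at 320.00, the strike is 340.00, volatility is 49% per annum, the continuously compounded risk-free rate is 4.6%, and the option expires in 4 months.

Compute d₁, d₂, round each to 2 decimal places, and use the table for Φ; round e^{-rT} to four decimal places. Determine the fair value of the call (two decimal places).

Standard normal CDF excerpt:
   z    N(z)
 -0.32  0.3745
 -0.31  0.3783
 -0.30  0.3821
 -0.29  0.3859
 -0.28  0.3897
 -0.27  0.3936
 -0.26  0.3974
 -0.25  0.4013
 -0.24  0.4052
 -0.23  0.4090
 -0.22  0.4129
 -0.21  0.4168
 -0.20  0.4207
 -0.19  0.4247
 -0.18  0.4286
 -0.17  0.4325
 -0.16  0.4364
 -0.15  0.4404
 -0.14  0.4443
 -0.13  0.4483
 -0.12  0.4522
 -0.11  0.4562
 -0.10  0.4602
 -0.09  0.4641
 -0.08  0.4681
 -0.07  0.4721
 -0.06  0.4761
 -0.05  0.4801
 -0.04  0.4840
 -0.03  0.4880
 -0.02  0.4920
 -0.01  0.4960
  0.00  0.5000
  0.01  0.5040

σ√T = 0.49 × 0.5774 = 0.2829
ln(S/K) + (r + σ²/2)T = ln(320/340) + (0.046 + 0.49²/2)·0.3333 = -0.0606 + 0.0553 = -0.0053
d₁ = -0.0053 / 0.2829 = -0.0186 which rounds to -0.02
d₂ = d₁ − σ√T = -0.0186 − 0.2829 = -0.3015 which rounds to -0.30
e^(−rT) = e^(−0.046·0.3333) = 0.9848
C = 320·N(-0.02) − 340·0.9848·N(-0.30) = 320·0.4920 − 340·0.9848·0.3821 = 157.4400 − 127.9393 = 29.5007

29.50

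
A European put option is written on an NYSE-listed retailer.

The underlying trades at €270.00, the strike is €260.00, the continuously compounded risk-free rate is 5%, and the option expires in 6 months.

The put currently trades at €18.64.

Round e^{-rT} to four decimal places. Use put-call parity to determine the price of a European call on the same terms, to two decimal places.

exp(−rT) = exp(−0.05·0.5) = 0.9753
Put-call parity: C − P = S − K·e^(−rT) = 270 − 260·0.9753 = 270 − 253.5780 = 16.4220
C = P + (C − P) = 18.64 + (16.4220) = 35.0620

€35.06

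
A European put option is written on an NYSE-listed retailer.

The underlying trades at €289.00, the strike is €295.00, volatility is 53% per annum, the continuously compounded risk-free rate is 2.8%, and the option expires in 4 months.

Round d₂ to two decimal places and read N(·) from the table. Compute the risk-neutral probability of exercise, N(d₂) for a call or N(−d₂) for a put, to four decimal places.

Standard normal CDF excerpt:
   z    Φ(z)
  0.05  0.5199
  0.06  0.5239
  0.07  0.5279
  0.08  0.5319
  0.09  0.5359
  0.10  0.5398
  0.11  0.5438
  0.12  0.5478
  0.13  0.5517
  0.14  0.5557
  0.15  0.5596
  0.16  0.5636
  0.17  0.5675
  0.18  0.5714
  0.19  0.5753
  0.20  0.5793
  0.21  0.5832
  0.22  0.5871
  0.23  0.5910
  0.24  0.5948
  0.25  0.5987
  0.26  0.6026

0.5753

T = 0.3333;  σ√T = 0.3060
ln(S/K) + (r + σ²/2)T = ln(289/295) + (0.028 + 0.53²/2)·0.3333 = -0.0205 + 0.0562 = 0.0356
d₁ = 0.0356 / 0.3060 = 0.1163 ≈ 0.12
d₂ = d₁ − σ√T = 0.1163 − 0.3060 = -0.1896 ≈ -0.19
Pr(exercise) under Q = N(−d₂) = N(0.19) = 0.5753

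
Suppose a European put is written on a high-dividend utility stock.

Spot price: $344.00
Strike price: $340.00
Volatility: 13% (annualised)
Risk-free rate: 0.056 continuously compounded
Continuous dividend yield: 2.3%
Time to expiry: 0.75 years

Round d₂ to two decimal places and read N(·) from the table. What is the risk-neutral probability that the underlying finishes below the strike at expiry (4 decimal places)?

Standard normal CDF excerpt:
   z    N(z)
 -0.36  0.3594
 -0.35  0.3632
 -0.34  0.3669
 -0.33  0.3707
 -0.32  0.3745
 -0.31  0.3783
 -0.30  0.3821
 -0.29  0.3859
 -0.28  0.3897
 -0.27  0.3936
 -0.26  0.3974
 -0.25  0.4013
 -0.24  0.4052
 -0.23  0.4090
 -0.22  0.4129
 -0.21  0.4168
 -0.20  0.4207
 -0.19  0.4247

0.3936

T = 0.75;  σ√T = 0.1126
d₁ = [ln(344/340) + (0.056 − 0.023 + 0.13²/2)·0.75] / 0.1126 = [0.0117 + 0.0311] / 0.1126 = 0.3800 ≈ 0.38
d₂ = d₁ − σ√T = 0.3800 − 0.1126 = 0.2674 ≈ 0.27
Pr(exercise) under Q = N(−d₂) = N(-0.27) = 0.3936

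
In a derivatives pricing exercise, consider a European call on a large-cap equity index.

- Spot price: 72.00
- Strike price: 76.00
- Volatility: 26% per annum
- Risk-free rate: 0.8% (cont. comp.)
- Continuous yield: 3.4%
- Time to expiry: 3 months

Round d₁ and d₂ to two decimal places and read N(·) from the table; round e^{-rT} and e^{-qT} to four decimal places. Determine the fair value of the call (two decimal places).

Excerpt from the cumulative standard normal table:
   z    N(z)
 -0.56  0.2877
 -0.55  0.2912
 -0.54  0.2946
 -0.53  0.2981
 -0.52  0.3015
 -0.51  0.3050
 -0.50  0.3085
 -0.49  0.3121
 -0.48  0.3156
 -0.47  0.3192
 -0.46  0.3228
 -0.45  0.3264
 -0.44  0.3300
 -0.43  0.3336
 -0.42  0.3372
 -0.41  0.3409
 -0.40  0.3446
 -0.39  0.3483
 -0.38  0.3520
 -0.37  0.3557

1.99

σ√T = 0.26·√0.25 = 0.1300
d₁ = [ln(72/76) + (0.008 − 0.034 + 0.26²/2)·0.25] / 0.1300 = [-0.0541 + 0.0020] / 0.1300 = -0.4009 ≈ -0.40
d₂ = d₁ − σ√T = -0.4009 − 0.1300 = -0.5309 ≈ -0.53
exp(−qT) = exp(−0.034·0.25) = 0.9915;  exp(−rT) = exp(−0.008·0.25) = 0.9980
C = 72·0.9915·N(-0.40) − 76·0.9980·N(-0.53) = 72·0.9915·0.3446 − 76·0.9980·0.2981 = 24.6003 − 22.6103 = 1.9900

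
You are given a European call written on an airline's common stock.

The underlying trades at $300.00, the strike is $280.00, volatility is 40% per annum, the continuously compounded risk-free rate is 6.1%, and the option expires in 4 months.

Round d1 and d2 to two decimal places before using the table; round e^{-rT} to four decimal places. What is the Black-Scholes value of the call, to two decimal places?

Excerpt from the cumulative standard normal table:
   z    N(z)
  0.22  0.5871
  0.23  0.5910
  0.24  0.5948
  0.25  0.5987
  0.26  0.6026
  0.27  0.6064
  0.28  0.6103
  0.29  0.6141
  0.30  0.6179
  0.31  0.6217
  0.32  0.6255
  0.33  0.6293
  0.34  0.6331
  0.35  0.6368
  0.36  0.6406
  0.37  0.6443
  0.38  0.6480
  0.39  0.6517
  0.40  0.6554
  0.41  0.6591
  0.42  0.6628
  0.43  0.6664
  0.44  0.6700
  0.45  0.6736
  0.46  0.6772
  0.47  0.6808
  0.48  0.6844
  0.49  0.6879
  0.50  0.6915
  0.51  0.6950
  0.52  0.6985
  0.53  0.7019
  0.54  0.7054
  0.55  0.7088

T = 0.3333;  σ√T = 0.2309
ln(S/K) + (r + σ²/2)T = ln(300/280) + (0.061 + 0.4²/2)·0.3333 = 0.0690 + 0.0470 = 0.1160
d₁ = 0.1160 / 0.2309 = 0.5023 which rounds to 0.50
d₂ = d₁ − σ√T = 0.5023 − 0.2309 = 0.2713 which rounds to 0.27
exp(−rT) = exp(−0.061·0.3333) = 0.9799
C = 300·N(0.50) − 280·0.9799·N(0.27) = 300·0.6915 − 280·0.9799·0.6064 = 207.4500 − 166.3792 = 41.0708

$41.07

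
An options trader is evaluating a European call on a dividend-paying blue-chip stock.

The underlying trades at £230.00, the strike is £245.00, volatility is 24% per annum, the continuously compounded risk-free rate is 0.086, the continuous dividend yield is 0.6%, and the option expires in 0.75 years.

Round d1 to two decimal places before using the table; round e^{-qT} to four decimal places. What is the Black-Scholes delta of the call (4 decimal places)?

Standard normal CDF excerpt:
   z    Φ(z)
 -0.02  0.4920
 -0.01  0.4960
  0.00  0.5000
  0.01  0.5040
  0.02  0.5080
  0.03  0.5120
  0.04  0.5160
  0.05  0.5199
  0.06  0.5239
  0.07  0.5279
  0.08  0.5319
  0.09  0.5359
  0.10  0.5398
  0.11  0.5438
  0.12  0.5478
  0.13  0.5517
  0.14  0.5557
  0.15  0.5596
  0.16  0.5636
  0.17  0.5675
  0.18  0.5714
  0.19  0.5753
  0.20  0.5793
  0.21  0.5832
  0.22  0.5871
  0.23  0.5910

0.5335

σ√T = 0.24·√0.75 = 0.2078
d₁ = [ln(230/245) + (0.086 − 0.006 + 0.24²/2)·0.75] / 0.2078 = [-0.0632 + 0.0816] / 0.2078 = 0.0886 ≈ 0.09
N(d₁) = N(0.09) = 0.5359
Δ_call = exp(−qT)·N(d₁) = 0.9955·0.5359 = 0.5335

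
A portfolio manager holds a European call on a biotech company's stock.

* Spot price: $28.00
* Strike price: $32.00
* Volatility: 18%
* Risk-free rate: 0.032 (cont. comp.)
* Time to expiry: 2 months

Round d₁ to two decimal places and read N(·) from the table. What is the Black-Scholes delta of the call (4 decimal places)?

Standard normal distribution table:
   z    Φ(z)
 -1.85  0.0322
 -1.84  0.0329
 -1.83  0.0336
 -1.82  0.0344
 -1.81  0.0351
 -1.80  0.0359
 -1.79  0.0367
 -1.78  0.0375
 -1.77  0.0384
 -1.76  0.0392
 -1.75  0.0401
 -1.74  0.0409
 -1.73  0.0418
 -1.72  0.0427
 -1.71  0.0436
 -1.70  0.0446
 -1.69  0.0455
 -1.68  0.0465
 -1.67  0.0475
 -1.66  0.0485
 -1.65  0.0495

σ√T = 0.18·√0.1667 = 0.0735
d₁ = [ln(28/32) + (0.032 + 0.18²/2)·0.1667] / 0.0735 = [-0.1335 + 0.0080] / 0.0735 = -1.7078 → -1.71
N(d₁) = N(-1.71) = 0.0436
Δ_call = N(d₁) = 0.0436

0.0436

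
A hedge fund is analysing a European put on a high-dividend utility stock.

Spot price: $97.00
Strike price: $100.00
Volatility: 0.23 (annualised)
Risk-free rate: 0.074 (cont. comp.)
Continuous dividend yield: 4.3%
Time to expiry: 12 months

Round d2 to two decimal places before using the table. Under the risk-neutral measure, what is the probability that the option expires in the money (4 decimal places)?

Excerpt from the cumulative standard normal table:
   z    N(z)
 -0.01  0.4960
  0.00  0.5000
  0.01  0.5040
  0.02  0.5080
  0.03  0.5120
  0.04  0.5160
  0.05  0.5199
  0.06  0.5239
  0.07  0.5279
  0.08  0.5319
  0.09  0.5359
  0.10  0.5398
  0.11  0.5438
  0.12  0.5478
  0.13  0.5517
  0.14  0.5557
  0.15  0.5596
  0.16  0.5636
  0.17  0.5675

0.5438

σ√T = 0.23·√1 = 0.2300
d₁ = [ln(97/100) + (0.074 − 0.043 + 0.23²/2)·1] / 0.2300 = [-0.0305 + 0.0575] / 0.2300 = 0.1174 which rounds to 0.12
d₂ = d₁ − σ√T = 0.1174 − 0.2300 = -0.1126 which rounds to -0.11
Pr(exercise) under Q = N(−d₂) = N(0.11) = 0.5438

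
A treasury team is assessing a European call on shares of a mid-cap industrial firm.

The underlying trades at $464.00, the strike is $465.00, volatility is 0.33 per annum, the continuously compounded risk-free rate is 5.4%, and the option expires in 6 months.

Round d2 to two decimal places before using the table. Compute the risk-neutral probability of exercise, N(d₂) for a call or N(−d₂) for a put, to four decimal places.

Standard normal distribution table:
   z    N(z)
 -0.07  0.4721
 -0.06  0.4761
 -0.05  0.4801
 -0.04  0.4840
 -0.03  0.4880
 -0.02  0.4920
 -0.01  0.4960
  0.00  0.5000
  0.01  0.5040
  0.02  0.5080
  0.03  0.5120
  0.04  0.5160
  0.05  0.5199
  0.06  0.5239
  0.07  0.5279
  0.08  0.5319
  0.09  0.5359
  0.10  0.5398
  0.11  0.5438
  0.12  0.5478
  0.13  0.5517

0.4960

σ√T = 0.33 × 0.7071 = 0.2333
ln(S/K) + (r + σ²/2)T = ln(464/465) + (0.054 + 0.33²/2)·0.5 = -0.0022 + 0.0542 = 0.0521
d₁ = 0.0521 / 0.2333 = 0.2232 which rounds to 0.22
d₂ = d₁ − σ√T = 0.2232 − 0.2333 = -0.0102 which rounds to -0.01
Pr(exercise) under Q = N(d₂) = 0.4960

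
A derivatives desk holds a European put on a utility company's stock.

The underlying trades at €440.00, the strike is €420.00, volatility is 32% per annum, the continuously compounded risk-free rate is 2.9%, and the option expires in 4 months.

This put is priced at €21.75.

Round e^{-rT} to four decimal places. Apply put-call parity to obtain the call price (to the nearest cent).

e^(−rT) = e^(−0.029·0.3333) = 0.9904
Put-call parity: C − P = S − K·e^(−rT) = 440 − 420·0.9904 = 440 − 415.9680 = 24.0320
C = P + (C − P) = 21.75 + (24.0320) = 45.7820

€45.78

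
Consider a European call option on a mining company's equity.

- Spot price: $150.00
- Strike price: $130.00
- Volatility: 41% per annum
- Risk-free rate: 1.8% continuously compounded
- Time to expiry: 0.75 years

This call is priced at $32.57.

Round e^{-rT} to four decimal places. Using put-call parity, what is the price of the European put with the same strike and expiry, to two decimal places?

exp(−rT) = exp(−0.018·0.75) = 0.9866
Put-call parity: C − P = S − K·e^(−rT) = 150 − 130·0.9866 = 150 − 128.2580 = 21.7420
P = C − (C − P) = 32.57 − (21.7420) = 10.8280

$10.83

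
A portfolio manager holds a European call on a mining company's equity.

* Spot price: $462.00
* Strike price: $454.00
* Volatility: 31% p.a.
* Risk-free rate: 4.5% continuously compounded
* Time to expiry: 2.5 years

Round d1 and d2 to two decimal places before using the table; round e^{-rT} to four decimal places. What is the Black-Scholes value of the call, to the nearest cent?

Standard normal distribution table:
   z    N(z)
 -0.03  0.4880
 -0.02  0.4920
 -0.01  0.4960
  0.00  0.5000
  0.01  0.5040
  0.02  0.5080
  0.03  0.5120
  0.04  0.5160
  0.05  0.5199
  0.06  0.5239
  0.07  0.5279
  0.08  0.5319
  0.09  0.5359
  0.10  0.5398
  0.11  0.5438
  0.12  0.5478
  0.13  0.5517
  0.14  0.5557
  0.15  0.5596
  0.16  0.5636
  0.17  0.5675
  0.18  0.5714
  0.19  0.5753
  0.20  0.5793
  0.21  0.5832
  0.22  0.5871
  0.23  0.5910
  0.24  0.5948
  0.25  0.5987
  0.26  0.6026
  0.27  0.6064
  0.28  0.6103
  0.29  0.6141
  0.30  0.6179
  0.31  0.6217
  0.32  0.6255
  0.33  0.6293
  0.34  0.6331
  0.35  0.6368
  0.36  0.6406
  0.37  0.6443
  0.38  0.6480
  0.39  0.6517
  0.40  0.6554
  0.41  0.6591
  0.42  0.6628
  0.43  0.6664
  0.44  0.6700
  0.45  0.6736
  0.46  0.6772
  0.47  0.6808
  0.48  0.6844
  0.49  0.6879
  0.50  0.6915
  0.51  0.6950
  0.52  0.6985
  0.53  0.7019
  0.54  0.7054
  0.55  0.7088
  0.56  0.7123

σ√T = 0.31·√2.5 = 0.4902
ln(S/K) + (r + σ²/2)T = ln(462/454) + (0.045 + 0.31²/2)·2.5 = 0.0175 + 0.2326 = 0.2501
d₁ = 0.2501 / 0.4902 = 0.5102 ≈ 0.51
d₂ = d₁ − σ√T = 0.5102 − 0.4902 = 0.0201 ≈ 0.02
e^(−rT) = e^(−0.045·2.5) = 0.8936
N(d₁) = N(0.51) = 0.6950;  N(d₂) = N(0.02) = 0.5080
C = 462·0.6950 − 454·0.8936·0.5080 = 321.0900 − 206.0928 = 114.9972

$115.00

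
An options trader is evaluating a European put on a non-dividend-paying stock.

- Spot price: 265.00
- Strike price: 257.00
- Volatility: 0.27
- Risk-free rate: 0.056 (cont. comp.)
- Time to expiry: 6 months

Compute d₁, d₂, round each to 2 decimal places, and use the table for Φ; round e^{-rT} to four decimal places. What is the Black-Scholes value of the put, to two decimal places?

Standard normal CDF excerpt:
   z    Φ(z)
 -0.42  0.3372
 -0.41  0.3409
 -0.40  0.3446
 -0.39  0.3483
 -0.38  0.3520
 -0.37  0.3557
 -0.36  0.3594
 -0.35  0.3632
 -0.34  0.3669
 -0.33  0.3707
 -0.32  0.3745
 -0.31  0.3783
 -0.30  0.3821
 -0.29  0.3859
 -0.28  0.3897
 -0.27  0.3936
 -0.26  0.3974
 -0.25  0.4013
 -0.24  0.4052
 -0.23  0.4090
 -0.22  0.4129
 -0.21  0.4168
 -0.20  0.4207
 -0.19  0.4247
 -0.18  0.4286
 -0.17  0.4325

12.84

σ√T = 0.27 × 0.7071 = 0.1909
d₁ = [ln(265/257) + (0.056 + ½·0.27²)·0.5] / (σ√T) = (0.0307 + 0.0462) / 0.1909 = 0.4027 ≈ 0.40
d₂ = 0.4027 − 0.1909 = 0.2118 ≈ 0.21
e^(−rT) = e^(−0.056·0.5) = 0.9724
P = 257·0.9724·N(-0.21) − 265·N(-0.40) = 257·0.9724·0.4168 − 265·0.3446 = 104.1612 − 91.3190 = 12.8422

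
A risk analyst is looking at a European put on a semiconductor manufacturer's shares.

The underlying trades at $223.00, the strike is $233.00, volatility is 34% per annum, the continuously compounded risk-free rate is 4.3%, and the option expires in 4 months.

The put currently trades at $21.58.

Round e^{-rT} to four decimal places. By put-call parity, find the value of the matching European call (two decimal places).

$14.89

exp(−rT) = exp(−0.043·0.3333) = 0.9858
Put-call parity: C − P = S − K·e^(−rT) = 223 − 233·0.9858 = 223 − 229.6914 = -6.6914
C = P + (C − P) = 21.58 + (-6.6914) = 14.8886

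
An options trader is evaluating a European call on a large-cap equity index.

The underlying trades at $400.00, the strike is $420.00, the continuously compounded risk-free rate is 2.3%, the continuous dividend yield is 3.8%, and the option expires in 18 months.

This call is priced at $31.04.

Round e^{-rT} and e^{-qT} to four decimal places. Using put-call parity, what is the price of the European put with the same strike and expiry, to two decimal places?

$58.96

e^(−qT) = e^(−0.038·1.5) = 0.9446;  e^(−rT) = e^(−0.023·1.5) = 0.9661
Put-call parity: C − P = S·e^(−qT) − K·e^(−rT) = 400·0.9446 − 420·0.9661 = 377.8400 − 405.7620 = -27.9220
P = C − (C − P) = 31.04 − (-27.9220) = 58.9620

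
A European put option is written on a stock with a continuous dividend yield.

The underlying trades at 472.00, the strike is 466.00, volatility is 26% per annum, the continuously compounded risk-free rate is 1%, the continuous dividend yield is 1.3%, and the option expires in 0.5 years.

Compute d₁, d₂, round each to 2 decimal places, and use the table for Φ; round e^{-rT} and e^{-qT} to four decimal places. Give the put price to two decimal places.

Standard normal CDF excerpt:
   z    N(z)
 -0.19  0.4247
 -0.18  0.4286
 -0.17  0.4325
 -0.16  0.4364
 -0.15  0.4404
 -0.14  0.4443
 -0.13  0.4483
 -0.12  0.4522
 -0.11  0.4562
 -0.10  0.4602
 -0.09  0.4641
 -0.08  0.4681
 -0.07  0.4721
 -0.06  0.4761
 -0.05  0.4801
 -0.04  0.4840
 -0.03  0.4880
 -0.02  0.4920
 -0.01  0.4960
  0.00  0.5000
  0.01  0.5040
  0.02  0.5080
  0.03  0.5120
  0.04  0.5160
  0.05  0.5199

T = 0.5;  σ√T = 0.1838
ln(S/K) + (r − q + σ²/2)T = ln(472/466) + (0.01 − 0.013 + 0.26²/2)·0.5 = 0.0128 + 0.0154 = 0.0282
d₁ = 0.0282 / 0.1838 = 0.1534 which rounds to 0.15
d₂ = d₁ − σ√T = 0.1534 − 0.1838 = -0.0305 which rounds to -0.03
exp(−qT) = exp(−0.013·0.5) = 0.9935;  exp(−rT) = exp(−0.01·0.5) = 0.9950
N(−d₂) = N(0.03) = 0.5120;  N(−d₁) = N(-0.15) = 0.4404
P = 466·0.9950·0.5120 − 472·0.9935·0.4404 = 237.3990 − 206.5177 = 30.8814

30.88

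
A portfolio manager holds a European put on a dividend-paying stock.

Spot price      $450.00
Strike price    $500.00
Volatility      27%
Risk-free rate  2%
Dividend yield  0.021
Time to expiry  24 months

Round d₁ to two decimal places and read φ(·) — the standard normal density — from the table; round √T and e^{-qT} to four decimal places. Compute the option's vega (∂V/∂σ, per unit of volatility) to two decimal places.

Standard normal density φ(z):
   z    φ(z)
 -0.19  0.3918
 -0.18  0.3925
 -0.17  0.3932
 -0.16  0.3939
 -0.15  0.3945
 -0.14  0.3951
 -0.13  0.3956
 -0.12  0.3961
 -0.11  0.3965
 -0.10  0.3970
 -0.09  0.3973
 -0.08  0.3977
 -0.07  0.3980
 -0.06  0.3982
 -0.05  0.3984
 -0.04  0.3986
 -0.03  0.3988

242.45

T = 2;  σ√T = 0.3818
d₁ = [ln(450/500) + (0.02 − 0.021 + 0.27²/2)·2] / 0.3818 = [-0.1054 + 0.0709] / 0.3818 = -0.0902 ≈ -0.09
√T = √2 = 1.4142
φ(d₁) = φ(-0.09) = 0.3973
e^(−qT) = e^(−0.021·2) = 0.9589
vega = S·e^(−qT)·φ(d₁)·√T = 450·0.9589·0.3973·1.4142 = 242.4461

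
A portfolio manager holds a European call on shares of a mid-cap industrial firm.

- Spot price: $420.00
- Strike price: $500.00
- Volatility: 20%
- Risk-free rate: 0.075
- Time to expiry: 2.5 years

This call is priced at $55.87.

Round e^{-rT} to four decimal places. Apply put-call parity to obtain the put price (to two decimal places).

exp(−rT) = exp(−0.075·2.5) = 0.8290
Put-call parity: C − P = S − K·e^(−rT) = 420 − 500·0.8290 = 420 − 414.5000 = 5.5000
P = C − (C − P) = 55.87 − (5.5000) = 50.3700

$50.37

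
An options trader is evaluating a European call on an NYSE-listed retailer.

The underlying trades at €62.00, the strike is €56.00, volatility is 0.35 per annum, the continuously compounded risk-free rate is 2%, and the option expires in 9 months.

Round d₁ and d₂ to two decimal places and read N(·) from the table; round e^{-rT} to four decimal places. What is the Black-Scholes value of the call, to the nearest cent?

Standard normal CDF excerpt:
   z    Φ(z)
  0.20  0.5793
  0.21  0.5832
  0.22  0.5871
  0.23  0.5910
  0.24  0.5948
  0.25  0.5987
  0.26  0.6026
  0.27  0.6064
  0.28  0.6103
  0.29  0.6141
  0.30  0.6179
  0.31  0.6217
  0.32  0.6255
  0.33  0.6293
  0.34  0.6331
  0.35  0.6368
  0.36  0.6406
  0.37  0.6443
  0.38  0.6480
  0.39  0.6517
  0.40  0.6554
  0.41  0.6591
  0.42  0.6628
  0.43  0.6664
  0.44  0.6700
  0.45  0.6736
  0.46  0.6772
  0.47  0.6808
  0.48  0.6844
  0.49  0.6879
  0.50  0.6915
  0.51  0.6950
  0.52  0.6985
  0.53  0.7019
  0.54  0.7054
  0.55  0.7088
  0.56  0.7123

σ√T = 0.35·√0.75 = 0.3031
d₁ = [ln(62/56) + (0.02 + 0.35²/2)·0.75] / 0.3031 = [0.1018 + 0.0609] / 0.3031 = 0.5368 → 0.54
d₂ = d₁ − σ√T = 0.5368 − 0.3031 = 0.2337 → 0.23
exp(−rT) = exp(−0.02·0.75) = 0.9851
N(d₁) = N(0.54) = 0.7054;  N(d₂) = N(0.23) = 0.5910
C = 62·0.7054 − 56·0.9851·0.5910 = 43.7348 − 32.6029 = 11.1319

€11.13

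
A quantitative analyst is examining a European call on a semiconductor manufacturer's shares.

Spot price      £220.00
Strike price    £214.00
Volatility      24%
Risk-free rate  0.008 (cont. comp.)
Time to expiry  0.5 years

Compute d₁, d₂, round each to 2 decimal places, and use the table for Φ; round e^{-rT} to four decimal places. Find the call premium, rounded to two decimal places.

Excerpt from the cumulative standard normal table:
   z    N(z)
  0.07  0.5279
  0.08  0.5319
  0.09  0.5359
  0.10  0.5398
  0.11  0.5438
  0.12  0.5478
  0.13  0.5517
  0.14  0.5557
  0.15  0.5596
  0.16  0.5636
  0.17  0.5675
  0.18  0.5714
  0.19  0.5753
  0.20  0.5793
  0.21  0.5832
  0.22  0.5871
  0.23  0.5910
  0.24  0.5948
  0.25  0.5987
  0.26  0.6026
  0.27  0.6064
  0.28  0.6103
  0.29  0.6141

σ√T = 0.24 × 0.7071 = 0.1697
d₁ = [ln(220/214) + (0.008 + 0.24²/2)·0.5] / 0.1697 = [0.0277 + 0.0184] / 0.1697 = 0.2714 ⇒ 0.27
d₂ = d₁ − σ√T = 0.2714 − 0.1697 = 0.1017 ⇒ 0.10
e^(−rT) = e^(−0.008·0.5) = 0.9960
C = 220·N(0.27) − 214·0.9960·N(0.10) = 220·0.6064 − 214·0.9960·0.5398 = 133.4080 − 115.0551 = 18.3529

£18.35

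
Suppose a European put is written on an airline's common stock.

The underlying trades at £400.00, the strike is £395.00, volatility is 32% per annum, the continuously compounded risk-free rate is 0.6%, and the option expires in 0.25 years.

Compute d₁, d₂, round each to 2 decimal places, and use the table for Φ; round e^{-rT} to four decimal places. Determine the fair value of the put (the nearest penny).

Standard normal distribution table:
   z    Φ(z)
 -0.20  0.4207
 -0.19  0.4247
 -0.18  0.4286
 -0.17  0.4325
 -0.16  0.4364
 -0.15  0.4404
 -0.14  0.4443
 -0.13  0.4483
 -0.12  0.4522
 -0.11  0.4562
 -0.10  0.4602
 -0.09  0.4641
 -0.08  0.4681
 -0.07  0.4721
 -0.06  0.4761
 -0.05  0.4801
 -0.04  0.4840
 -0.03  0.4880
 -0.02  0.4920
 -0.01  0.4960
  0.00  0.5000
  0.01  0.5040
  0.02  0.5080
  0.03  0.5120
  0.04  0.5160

σ√T = 0.32 × 0.5000 = 0.1600
d₁ = [ln(400/395) + (0.006 + 0.32²/2)·0.25] / 0.1600 = [0.0126 + 0.0143] / 0.1600 = 0.1680 ≈ 0.17
d₂ = d₁ − σ√T = 0.1680 − 0.1600 = 0.0080 ≈ 0.01
exp(−rT) = exp(−0.006·0.25) = 0.9985
N(−d₂) = N(-0.01) = 0.4960;  N(−d₁) = N(-0.17) = 0.4325
P = 395·0.9985·0.4960 − 400·0.4325 = 195.6261 − 173.0000 = 22.6261

£22.63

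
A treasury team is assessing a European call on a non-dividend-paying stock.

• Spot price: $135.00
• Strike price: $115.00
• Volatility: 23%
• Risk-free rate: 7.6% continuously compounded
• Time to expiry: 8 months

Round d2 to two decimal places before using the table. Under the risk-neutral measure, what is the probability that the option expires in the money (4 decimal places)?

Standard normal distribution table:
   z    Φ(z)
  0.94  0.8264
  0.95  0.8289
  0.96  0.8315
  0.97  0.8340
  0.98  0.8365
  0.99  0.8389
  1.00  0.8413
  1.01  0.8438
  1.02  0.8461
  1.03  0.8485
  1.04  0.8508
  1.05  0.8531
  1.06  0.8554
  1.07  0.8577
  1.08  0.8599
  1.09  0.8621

0.8485

T = 0.6667;  σ√T = 0.1878
d₁ = [ln(135/115) + (0.076 + ½·0.23²)·0.6667] / (σ√T) = (0.1603 + 0.0683) / 0.1878 = 1.2175 → 1.22
d₂ = 1.2175 − 0.1878 = 1.0297 → 1.03
Risk-neutral Pr[S_T > K] = N(d₂) = N(1.03) = 0.8485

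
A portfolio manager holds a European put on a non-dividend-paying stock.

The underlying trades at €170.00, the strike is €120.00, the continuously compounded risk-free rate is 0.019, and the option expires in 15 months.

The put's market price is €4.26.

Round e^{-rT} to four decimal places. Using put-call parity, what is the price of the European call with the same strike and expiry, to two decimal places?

exp(−rT) = exp(−0.019·1.25) = 0.9765
Put-call parity: C − P = S − K·e^(−rT) = 170 − 120·0.9765 = 170 − 117.1800 = 52.8200
C = P + (C − P) = 4.26 + (52.8200) = 57.0800

€57.08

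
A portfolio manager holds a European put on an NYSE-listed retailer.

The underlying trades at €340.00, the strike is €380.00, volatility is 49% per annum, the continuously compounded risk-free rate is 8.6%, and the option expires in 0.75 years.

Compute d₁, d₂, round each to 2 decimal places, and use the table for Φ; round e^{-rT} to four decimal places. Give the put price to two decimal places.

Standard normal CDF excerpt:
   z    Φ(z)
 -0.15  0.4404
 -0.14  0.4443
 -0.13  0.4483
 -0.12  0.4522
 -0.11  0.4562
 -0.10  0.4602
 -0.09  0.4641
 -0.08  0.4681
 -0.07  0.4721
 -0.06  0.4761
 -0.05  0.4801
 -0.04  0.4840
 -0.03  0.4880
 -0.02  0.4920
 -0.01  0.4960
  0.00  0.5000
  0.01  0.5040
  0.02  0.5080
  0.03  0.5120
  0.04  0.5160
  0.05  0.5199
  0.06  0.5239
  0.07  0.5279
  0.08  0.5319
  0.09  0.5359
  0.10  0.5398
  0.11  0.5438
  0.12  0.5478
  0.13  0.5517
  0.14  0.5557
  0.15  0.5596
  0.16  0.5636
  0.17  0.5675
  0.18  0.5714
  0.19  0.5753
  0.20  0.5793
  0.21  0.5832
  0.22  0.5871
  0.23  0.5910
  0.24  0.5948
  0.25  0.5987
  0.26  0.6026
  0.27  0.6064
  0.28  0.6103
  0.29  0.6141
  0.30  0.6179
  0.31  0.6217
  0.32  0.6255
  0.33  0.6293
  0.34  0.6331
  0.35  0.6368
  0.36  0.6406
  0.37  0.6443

σ√T = 0.49·√0.75 = 0.4244
ln(S/K) + (r + σ²/2)T = ln(340/380) + (0.086 + 0.49²/2)·0.75 = -0.1112 + 0.1545 = 0.0433
d₁ = 0.0433 / 0.4244 = 0.1021 which rounds to 0.10
d₂ = d₁ − σ√T = 0.1021 − 0.4244 = -0.3223 which rounds to -0.32
e^(−rT) = e^(−0.086·0.75) = 0.9375
N(−d₂) = N(0.32) = 0.6255;  N(−d₁) = N(-0.10) = 0.4602
P = 380·0.9375·0.6255 − 340·0.4602 = 222.8344 − 156.4680 = 66.3664

€66.37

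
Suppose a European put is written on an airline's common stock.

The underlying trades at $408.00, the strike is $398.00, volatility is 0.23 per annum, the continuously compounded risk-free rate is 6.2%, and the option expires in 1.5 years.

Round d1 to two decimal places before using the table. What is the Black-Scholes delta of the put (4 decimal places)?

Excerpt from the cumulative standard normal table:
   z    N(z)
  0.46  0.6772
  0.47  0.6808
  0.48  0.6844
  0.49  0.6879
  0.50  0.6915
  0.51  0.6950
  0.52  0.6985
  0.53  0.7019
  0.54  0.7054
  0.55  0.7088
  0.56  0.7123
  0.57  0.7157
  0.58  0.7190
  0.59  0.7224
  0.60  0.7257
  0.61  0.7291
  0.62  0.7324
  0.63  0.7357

-0.2877

σ√T = 0.23 × 1.2247 = 0.2817
d₁ = [ln(408/398) + (0.062 + 0.23²/2)·1.5] / 0.2817 = [0.0248 + 0.1327] / 0.2817 = 0.5591 which rounds to 0.56
N(d₁) = N(0.56) = 0.7123
Δ_put = N(d₁) − 1 = 0.7123 − 1 = -0.2877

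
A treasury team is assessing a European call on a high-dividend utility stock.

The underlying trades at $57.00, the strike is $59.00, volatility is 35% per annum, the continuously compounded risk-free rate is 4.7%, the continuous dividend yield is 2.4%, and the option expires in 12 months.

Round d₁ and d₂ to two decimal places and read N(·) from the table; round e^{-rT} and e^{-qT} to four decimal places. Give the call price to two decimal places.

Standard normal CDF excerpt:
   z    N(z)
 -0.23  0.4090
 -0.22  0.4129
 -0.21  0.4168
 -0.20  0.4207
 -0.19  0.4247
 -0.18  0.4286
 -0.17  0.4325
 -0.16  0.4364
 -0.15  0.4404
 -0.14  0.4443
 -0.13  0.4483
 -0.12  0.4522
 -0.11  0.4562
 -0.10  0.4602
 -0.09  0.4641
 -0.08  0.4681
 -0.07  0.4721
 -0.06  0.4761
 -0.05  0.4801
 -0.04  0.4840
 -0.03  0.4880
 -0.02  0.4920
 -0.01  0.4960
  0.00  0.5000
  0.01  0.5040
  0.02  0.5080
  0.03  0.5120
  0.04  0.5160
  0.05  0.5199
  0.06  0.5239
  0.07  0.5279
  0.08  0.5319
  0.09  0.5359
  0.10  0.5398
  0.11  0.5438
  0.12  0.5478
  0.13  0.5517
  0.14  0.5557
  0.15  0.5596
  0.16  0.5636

$7.46

T = 1;  σ√T = 0.3500
d₁ = [ln(57/59) + (0.047 − 0.024 + 0.35²/2)·1] / 0.3500 = [-0.0345 + 0.0842] / 0.3500 = 0.1422 which rounds to 0.14
d₂ = d₁ − σ√T = 0.1422 − 0.3500 = -0.2078 which rounds to -0.21
exp(−qT) = exp(−0.024·1) = 0.9763;  exp(−rT) = exp(−0.047·1) = 0.9541
N(d₁) = N(0.14) = 0.5557;  N(d₂) = N(-0.21) = 0.4168
C = 57·0.9763·0.5557 − 59·0.9541·0.4168 = 30.9242 − 23.4625 = 7.4617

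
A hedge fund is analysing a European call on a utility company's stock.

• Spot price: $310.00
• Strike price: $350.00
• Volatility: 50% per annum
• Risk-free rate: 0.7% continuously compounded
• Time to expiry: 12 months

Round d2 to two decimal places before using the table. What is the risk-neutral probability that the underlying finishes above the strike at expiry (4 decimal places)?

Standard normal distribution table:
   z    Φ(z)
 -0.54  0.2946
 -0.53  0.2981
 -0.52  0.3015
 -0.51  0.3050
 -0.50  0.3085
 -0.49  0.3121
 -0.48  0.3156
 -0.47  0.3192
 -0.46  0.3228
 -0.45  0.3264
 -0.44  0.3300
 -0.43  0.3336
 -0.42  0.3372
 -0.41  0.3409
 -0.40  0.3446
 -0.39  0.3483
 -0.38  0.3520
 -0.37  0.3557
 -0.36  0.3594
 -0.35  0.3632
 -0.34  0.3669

σ√T = 0.5 × 1.0000 = 0.5000
d₁ = [ln(310/350) + (0.007 + 0.5²/2)·1] / 0.5000 = [-0.1214 + 0.1320] / 0.5000 = 0.0213 → 0.02
d₂ = d₁ − σ√T = 0.0213 − 0.5000 = -0.4787 → -0.48
Pr(exercise) under Q = N(d₂) = 0.3156

0.3156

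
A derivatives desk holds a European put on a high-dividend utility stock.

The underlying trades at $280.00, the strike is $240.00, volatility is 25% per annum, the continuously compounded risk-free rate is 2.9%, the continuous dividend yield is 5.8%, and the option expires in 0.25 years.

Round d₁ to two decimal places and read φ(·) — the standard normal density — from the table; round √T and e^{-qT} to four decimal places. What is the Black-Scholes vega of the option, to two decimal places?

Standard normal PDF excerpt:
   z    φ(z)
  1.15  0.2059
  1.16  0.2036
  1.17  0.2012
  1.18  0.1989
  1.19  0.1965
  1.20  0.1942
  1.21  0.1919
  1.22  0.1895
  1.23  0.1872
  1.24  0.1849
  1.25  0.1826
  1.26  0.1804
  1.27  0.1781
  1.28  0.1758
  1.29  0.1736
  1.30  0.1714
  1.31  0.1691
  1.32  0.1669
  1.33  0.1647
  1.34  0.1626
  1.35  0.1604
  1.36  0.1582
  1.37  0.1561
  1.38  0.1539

σ√T = 0.25·√0.25 = 0.1250
d₁ = [ln(280/240) + (0.029 − 0.058 + 0.25²/2)·0.25] / 0.1250 = [0.1542 + 0.0006] / 0.1250 = 1.2377 ≈ 1.24
√T = √0.25 = 0.5000
φ(d₁) = φ(1.24) = 0.1849
exp(−qT) = exp(−0.058·0.25) = 0.9856
vega = S·exp(−qT)·φ(d₁)·√T = 280·0.9856·0.1849·0.5000 = 25.5132

25.51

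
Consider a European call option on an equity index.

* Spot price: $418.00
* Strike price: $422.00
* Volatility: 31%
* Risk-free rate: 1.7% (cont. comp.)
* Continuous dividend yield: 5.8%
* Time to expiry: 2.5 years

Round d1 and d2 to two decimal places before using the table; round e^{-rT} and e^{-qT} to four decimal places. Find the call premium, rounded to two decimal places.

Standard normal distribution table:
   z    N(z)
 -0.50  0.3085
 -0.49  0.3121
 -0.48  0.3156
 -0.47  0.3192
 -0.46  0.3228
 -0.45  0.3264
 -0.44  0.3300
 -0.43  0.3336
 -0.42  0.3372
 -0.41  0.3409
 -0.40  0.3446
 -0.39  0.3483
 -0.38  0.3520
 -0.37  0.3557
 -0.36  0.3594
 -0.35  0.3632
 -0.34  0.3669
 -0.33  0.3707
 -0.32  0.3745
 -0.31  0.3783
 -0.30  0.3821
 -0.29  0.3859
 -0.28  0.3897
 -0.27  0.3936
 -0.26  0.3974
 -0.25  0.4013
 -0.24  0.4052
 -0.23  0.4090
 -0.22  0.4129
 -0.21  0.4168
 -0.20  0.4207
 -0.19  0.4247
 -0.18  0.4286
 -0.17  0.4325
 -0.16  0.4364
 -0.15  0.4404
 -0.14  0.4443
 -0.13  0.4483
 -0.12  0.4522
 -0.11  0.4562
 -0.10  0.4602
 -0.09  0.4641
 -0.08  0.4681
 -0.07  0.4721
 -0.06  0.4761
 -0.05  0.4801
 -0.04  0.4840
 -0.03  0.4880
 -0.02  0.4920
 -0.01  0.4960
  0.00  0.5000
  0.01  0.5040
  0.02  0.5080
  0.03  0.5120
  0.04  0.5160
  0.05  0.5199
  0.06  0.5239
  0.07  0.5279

σ√T = 0.31 × 1.5811 = 0.4902
d₁ = [ln(418/422) + (0.017 − 0.058 + 0.31²/2)·2.5] / 0.4902 = [-0.0095 + 0.0176] / 0.4902 = 0.0165 ≈ 0.02
d₂ = d₁ − σ√T = 0.0165 − 0.4902 = -0.4736 ≈ -0.47
exp(−qT) = exp(−0.058·2.5) = 0.8650;  exp(−rT) = exp(−0.017·2.5) = 0.9584
N(d₁) = N(0.02) = 0.5080;  N(d₂) = N(-0.47) = 0.3192
C = 418·0.8650·0.5080 − 422·0.9584·0.3192 = 183.6776 − 129.0988 = 54.5788

$54.58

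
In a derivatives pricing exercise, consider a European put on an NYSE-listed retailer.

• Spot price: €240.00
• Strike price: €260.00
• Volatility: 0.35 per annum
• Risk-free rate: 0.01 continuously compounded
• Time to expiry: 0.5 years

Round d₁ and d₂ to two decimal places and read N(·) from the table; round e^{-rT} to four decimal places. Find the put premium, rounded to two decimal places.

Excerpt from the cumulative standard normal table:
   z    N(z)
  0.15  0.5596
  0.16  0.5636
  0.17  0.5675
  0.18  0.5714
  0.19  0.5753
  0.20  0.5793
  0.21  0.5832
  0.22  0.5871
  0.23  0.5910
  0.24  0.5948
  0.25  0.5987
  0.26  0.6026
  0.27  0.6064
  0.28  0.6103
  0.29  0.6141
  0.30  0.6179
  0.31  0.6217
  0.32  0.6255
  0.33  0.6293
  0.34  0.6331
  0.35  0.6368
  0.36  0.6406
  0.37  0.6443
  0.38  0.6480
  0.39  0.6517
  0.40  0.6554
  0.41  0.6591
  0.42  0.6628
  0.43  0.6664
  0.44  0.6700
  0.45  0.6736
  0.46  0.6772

T = 0.5;  σ√T = 0.2475
d₁ = [ln(240/260) + (0.01 + 0.35²/2)·0.5] / 0.2475 = [-0.0800 + 0.0356] / 0.2475 = -0.1795 → -0.18
d₂ = d₁ − σ√T = -0.1795 − 0.2475 = -0.4270 → -0.43
e^(−rT) = e^(−0.01·0.5) = 0.9950
N(−d₂) = N(0.43) = 0.6664;  N(−d₁) = N(0.18) = 0.5714
P = 260·0.9950·0.6664 − 240·0.5714 = 172.3977 − 137.1360 = 35.2617

€35.26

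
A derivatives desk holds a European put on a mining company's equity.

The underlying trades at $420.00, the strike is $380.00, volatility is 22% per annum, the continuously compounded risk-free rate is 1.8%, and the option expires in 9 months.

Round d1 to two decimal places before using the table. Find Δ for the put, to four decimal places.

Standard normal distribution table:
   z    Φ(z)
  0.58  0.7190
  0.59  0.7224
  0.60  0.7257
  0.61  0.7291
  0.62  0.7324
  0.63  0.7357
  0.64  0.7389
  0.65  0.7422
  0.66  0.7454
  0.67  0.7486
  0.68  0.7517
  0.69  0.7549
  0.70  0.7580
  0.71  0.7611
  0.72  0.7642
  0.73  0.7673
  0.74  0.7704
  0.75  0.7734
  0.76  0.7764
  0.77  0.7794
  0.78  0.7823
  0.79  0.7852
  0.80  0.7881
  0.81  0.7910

σ√T = 0.22·√0.75 = 0.1905
ln(S/K) + (r + σ²/2)T = ln(420/380) + (0.018 + 0.22²/2)·0.75 = 0.1001 + 0.0316 = 0.1317
d₁ = 0.1317 / 0.1905 = 0.6914 → 0.69
N(d₁) = N(0.69) = 0.7549
Δ_put = N(d₁) − 1 = 0.7549 − 1 = -0.2451

-0.2451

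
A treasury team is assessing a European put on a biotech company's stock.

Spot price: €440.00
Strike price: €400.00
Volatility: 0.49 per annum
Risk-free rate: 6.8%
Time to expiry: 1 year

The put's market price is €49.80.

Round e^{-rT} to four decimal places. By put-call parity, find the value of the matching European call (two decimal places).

exp(−rT) = exp(−0.068·1) = 0.9343
Put-call parity: C − P = S − K·e^(−rT) = 440 − 400·0.9343 = 440 − 373.7200 = 66.2800
C = P + (C − P) = 49.80 + (66.2800) = 116.0800

€116.08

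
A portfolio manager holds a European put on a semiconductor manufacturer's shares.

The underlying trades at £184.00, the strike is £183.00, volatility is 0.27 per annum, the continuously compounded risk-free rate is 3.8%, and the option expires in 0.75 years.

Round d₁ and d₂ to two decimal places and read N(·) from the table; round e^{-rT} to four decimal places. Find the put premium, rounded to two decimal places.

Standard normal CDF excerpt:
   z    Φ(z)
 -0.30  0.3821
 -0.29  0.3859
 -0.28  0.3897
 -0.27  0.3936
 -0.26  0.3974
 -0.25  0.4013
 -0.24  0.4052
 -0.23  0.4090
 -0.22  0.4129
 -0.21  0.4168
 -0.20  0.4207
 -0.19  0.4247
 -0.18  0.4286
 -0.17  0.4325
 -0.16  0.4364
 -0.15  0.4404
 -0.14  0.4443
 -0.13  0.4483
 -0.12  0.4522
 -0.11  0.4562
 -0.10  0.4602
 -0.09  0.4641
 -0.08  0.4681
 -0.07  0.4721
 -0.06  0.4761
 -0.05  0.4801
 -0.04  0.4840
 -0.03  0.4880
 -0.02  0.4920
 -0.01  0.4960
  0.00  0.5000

£13.67

σ√T = 0.27 × 0.8660 = 0.2338
d₁ = [ln(184/183) + (0.038 + ½·0.27²)·0.75] / (σ√T) = (0.0054 + 0.0558) / 0.2338 = 0.2621 ≈ 0.26
d₂ = 0.2621 − 0.2338 = 0.0283 ≈ 0.03
e^(−rT) = e^(−0.038·0.75) = 0.9719
N(−d₂) = N(-0.03) = 0.4880;  N(−d₁) = N(-0.26) = 0.3974
P = 183·0.9719·0.4880 − 184·0.3974 = 86.7946 − 73.1216 = 13.6730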